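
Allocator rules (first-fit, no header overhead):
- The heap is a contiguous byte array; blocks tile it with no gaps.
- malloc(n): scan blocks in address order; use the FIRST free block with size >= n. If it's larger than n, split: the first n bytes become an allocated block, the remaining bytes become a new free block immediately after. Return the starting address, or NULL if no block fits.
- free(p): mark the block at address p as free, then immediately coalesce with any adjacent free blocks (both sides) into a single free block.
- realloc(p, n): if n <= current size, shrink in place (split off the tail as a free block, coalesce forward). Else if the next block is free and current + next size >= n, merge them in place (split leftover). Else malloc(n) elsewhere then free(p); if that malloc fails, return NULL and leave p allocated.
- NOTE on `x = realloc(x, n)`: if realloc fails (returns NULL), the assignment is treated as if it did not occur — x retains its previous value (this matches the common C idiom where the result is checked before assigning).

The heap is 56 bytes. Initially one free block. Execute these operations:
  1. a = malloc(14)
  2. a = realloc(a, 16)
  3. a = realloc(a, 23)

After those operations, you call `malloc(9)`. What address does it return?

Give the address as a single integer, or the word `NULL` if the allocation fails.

Answer: 23

Derivation:
Op 1: a = malloc(14) -> a = 0; heap: [0-13 ALLOC][14-55 FREE]
Op 2: a = realloc(a, 16) -> a = 0; heap: [0-15 ALLOC][16-55 FREE]
Op 3: a = realloc(a, 23) -> a = 0; heap: [0-22 ALLOC][23-55 FREE]
malloc(9): first-fit scan over [0-22 ALLOC][23-55 FREE] -> 23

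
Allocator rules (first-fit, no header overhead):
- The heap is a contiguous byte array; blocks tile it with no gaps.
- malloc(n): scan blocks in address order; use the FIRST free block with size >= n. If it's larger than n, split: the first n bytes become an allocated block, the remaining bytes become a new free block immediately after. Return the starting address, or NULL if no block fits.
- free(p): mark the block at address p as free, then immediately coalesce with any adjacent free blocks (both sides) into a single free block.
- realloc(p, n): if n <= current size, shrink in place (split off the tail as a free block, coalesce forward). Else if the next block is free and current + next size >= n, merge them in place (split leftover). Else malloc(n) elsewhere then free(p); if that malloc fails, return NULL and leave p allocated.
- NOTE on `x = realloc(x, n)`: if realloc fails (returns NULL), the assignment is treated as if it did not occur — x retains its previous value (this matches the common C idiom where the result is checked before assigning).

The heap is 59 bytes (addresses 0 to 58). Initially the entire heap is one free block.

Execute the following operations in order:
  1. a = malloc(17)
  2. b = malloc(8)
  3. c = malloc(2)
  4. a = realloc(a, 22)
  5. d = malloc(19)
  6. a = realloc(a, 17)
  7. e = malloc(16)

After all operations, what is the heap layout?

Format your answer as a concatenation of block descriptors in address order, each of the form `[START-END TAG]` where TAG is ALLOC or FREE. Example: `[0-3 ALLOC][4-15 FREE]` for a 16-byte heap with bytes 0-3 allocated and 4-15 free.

Answer: [0-15 ALLOC][16-16 FREE][17-24 ALLOC][25-26 ALLOC][27-43 ALLOC][44-58 FREE]

Derivation:
Op 1: a = malloc(17) -> a = 0; heap: [0-16 ALLOC][17-58 FREE]
Op 2: b = malloc(8) -> b = 17; heap: [0-16 ALLOC][17-24 ALLOC][25-58 FREE]
Op 3: c = malloc(2) -> c = 25; heap: [0-16 ALLOC][17-24 ALLOC][25-26 ALLOC][27-58 FREE]
Op 4: a = realloc(a, 22) -> a = 27; heap: [0-16 FREE][17-24 ALLOC][25-26 ALLOC][27-48 ALLOC][49-58 FREE]
Op 5: d = malloc(19) -> d = NULL; heap: [0-16 FREE][17-24 ALLOC][25-26 ALLOC][27-48 ALLOC][49-58 FREE]
Op 6: a = realloc(a, 17) -> a = 27; heap: [0-16 FREE][17-24 ALLOC][25-26 ALLOC][27-43 ALLOC][44-58 FREE]
Op 7: e = malloc(16) -> e = 0; heap: [0-15 ALLOC][16-16 FREE][17-24 ALLOC][25-26 ALLOC][27-43 ALLOC][44-58 FREE]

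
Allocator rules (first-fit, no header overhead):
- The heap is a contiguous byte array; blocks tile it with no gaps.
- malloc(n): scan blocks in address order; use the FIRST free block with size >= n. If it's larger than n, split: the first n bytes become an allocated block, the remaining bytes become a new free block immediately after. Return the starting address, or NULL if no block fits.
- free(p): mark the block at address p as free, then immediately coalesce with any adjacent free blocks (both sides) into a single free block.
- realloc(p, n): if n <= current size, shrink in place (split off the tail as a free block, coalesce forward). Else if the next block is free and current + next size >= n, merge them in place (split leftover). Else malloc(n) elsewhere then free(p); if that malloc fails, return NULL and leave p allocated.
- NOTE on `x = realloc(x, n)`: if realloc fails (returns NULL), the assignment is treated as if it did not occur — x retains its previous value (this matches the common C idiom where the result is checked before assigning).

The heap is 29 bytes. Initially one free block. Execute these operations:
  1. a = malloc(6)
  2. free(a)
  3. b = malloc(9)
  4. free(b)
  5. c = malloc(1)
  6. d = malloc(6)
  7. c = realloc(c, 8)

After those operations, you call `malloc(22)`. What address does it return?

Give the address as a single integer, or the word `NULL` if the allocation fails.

Answer: NULL

Derivation:
Op 1: a = malloc(6) -> a = 0; heap: [0-5 ALLOC][6-28 FREE]
Op 2: free(a) -> (freed a); heap: [0-28 FREE]
Op 3: b = malloc(9) -> b = 0; heap: [0-8 ALLOC][9-28 FREE]
Op 4: free(b) -> (freed b); heap: [0-28 FREE]
Op 5: c = malloc(1) -> c = 0; heap: [0-0 ALLOC][1-28 FREE]
Op 6: d = malloc(6) -> d = 1; heap: [0-0 ALLOC][1-6 ALLOC][7-28 FREE]
Op 7: c = realloc(c, 8) -> c = 7; heap: [0-0 FREE][1-6 ALLOC][7-14 ALLOC][15-28 FREE]
malloc(22): first-fit scan over [0-0 FREE][1-6 ALLOC][7-14 ALLOC][15-28 FREE] -> NULL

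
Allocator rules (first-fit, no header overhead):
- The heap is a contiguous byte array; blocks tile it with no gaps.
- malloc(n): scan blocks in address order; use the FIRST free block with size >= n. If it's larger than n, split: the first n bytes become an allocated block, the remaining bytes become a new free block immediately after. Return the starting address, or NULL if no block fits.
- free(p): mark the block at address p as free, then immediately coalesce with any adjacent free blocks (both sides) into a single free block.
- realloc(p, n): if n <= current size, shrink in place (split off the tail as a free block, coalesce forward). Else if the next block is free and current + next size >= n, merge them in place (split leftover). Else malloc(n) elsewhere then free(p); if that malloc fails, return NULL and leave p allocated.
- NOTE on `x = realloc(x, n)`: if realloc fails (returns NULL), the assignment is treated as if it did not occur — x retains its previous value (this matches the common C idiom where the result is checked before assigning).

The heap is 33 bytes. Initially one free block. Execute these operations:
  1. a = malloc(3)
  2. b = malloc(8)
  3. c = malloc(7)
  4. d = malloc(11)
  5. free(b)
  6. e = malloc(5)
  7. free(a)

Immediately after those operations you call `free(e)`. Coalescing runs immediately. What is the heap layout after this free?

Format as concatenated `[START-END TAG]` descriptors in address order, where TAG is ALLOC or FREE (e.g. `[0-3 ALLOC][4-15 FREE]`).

Op 1: a = malloc(3) -> a = 0; heap: [0-2 ALLOC][3-32 FREE]
Op 2: b = malloc(8) -> b = 3; heap: [0-2 ALLOC][3-10 ALLOC][11-32 FREE]
Op 3: c = malloc(7) -> c = 11; heap: [0-2 ALLOC][3-10 ALLOC][11-17 ALLOC][18-32 FREE]
Op 4: d = malloc(11) -> d = 18; heap: [0-2 ALLOC][3-10 ALLOC][11-17 ALLOC][18-28 ALLOC][29-32 FREE]
Op 5: free(b) -> (freed b); heap: [0-2 ALLOC][3-10 FREE][11-17 ALLOC][18-28 ALLOC][29-32 FREE]
Op 6: e = malloc(5) -> e = 3; heap: [0-2 ALLOC][3-7 ALLOC][8-10 FREE][11-17 ALLOC][18-28 ALLOC][29-32 FREE]
Op 7: free(a) -> (freed a); heap: [0-2 FREE][3-7 ALLOC][8-10 FREE][11-17 ALLOC][18-28 ALLOC][29-32 FREE]
free(e): e = 3 -> block [3-7 ALLOC]; mark free, coalesce with adjacent free neighbors -> [0-10 FREE][11-17 ALLOC][18-28 ALLOC][29-32 FREE]

Answer: [0-10 FREE][11-17 ALLOC][18-28 ALLOC][29-32 FREE]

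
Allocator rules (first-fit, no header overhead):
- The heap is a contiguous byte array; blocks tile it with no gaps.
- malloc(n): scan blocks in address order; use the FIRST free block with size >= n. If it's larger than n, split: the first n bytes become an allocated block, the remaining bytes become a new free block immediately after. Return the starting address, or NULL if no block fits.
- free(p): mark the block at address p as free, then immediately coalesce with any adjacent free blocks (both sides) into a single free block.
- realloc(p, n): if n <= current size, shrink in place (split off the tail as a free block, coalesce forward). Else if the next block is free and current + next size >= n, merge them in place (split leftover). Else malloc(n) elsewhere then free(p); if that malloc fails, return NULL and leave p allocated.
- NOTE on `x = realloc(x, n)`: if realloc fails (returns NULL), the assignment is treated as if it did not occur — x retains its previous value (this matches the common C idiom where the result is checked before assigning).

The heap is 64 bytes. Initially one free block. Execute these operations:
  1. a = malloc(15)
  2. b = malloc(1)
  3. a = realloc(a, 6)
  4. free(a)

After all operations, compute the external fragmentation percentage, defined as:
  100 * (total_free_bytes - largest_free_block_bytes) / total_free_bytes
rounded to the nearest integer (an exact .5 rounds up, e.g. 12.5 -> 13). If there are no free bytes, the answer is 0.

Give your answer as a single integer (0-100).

Answer: 24

Derivation:
Op 1: a = malloc(15) -> a = 0; heap: [0-14 ALLOC][15-63 FREE]
Op 2: b = malloc(1) -> b = 15; heap: [0-14 ALLOC][15-15 ALLOC][16-63 FREE]
Op 3: a = realloc(a, 6) -> a = 0; heap: [0-5 ALLOC][6-14 FREE][15-15 ALLOC][16-63 FREE]
Op 4: free(a) -> (freed a); heap: [0-14 FREE][15-15 ALLOC][16-63 FREE]
Free blocks: [15 48] total_free=63 largest=48 -> 100*(63-48)/63 = 1500/63 ≈ 23.810 -> rounds to 24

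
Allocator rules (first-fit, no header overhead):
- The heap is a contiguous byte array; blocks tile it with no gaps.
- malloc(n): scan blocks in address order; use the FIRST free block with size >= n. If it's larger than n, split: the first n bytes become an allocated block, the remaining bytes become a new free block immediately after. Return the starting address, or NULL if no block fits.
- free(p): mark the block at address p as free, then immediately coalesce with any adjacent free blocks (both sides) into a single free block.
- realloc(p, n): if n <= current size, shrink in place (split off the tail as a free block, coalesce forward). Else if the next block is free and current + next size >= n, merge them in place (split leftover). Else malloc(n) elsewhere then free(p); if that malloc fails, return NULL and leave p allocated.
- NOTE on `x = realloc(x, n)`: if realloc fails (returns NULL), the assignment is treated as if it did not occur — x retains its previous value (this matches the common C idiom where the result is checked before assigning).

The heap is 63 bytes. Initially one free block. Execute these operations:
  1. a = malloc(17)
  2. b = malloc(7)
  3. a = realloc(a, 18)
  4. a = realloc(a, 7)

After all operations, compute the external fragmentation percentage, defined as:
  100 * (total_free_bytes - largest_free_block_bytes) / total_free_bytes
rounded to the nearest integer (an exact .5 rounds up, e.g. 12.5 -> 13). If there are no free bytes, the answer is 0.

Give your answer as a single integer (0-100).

Answer: 35

Derivation:
Op 1: a = malloc(17) -> a = 0; heap: [0-16 ALLOC][17-62 FREE]
Op 2: b = malloc(7) -> b = 17; heap: [0-16 ALLOC][17-23 ALLOC][24-62 FREE]
Op 3: a = realloc(a, 18) -> a = 24; heap: [0-16 FREE][17-23 ALLOC][24-41 ALLOC][42-62 FREE]
Op 4: a = realloc(a, 7) -> a = 24; heap: [0-16 FREE][17-23 ALLOC][24-30 ALLOC][31-62 FREE]
Free blocks: [17 32] total_free=49 largest=32 -> 100*(49-32)/49 = 1700/49 ≈ 34.694 -> rounds to 35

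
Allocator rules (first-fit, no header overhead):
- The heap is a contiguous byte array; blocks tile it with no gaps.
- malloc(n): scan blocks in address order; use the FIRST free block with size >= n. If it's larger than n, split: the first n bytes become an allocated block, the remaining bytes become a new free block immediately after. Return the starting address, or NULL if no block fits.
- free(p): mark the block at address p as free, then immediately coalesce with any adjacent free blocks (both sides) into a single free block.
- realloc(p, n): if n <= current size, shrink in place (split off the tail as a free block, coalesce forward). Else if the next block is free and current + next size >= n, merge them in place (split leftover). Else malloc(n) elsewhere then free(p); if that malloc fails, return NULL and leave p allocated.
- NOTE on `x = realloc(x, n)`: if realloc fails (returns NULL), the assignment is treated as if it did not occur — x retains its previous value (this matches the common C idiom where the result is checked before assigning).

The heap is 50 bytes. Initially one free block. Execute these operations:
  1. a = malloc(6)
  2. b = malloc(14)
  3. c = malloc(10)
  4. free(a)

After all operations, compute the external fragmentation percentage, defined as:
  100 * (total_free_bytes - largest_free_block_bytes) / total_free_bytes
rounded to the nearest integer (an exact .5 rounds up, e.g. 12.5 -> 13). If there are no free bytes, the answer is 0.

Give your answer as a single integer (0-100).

Answer: 23

Derivation:
Op 1: a = malloc(6) -> a = 0; heap: [0-5 ALLOC][6-49 FREE]
Op 2: b = malloc(14) -> b = 6; heap: [0-5 ALLOC][6-19 ALLOC][20-49 FREE]
Op 3: c = malloc(10) -> c = 20; heap: [0-5 ALLOC][6-19 ALLOC][20-29 ALLOC][30-49 FREE]
Op 4: free(a) -> (freed a); heap: [0-5 FREE][6-19 ALLOC][20-29 ALLOC][30-49 FREE]
Free blocks: [6 20] total_free=26 largest=20 -> 100*(26-20)/26 = 600/26 ≈ 23.077 -> rounds to 23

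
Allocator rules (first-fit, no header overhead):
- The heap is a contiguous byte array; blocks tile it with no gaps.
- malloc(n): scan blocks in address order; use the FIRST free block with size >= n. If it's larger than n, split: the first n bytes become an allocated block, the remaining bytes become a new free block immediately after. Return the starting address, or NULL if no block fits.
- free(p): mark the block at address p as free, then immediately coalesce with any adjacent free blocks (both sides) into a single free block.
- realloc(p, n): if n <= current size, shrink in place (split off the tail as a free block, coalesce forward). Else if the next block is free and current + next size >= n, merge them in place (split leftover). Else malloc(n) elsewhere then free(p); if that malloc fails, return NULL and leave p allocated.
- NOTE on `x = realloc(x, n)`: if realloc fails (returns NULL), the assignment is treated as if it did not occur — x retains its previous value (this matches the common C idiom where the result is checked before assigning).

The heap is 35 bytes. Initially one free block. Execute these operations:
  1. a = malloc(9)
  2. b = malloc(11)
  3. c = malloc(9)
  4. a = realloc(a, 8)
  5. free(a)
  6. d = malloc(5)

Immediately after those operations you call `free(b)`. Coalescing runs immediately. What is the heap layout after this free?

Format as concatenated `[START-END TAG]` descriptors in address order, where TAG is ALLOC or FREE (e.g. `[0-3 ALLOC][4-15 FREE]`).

Op 1: a = malloc(9) -> a = 0; heap: [0-8 ALLOC][9-34 FREE]
Op 2: b = malloc(11) -> b = 9; heap: [0-8 ALLOC][9-19 ALLOC][20-34 FREE]
Op 3: c = malloc(9) -> c = 20; heap: [0-8 ALLOC][9-19 ALLOC][20-28 ALLOC][29-34 FREE]
Op 4: a = realloc(a, 8) -> a = 0; heap: [0-7 ALLOC][8-8 FREE][9-19 ALLOC][20-28 ALLOC][29-34 FREE]
Op 5: free(a) -> (freed a); heap: [0-8 FREE][9-19 ALLOC][20-28 ALLOC][29-34 FREE]
Op 6: d = malloc(5) -> d = 0; heap: [0-4 ALLOC][5-8 FREE][9-19 ALLOC][20-28 ALLOC][29-34 FREE]
free(b): b = 9 -> block [9-19 ALLOC]; mark free, coalesce with adjacent free neighbors -> [0-4 ALLOC][5-19 FREE][20-28 ALLOC][29-34 FREE]

Answer: [0-4 ALLOC][5-19 FREE][20-28 ALLOC][29-34 FREE]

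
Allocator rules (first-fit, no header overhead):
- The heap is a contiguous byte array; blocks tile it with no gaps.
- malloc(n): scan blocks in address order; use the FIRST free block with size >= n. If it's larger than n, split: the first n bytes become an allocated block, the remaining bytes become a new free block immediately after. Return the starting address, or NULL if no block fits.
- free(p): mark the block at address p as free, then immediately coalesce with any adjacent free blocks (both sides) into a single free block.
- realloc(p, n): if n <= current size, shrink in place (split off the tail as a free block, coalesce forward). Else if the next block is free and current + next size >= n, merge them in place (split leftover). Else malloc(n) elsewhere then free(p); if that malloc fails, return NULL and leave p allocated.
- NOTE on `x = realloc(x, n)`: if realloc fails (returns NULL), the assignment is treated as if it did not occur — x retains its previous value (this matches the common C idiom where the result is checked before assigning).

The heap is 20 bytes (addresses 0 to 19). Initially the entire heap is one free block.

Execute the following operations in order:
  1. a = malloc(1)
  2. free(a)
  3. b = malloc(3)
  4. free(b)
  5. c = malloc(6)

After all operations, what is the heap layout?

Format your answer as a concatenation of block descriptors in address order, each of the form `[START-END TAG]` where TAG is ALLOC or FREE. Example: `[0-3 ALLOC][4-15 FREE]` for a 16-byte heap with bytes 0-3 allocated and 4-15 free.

Op 1: a = malloc(1) -> a = 0; heap: [0-0 ALLOC][1-19 FREE]
Op 2: free(a) -> (freed a); heap: [0-19 FREE]
Op 3: b = malloc(3) -> b = 0; heap: [0-2 ALLOC][3-19 FREE]
Op 4: free(b) -> (freed b); heap: [0-19 FREE]
Op 5: c = malloc(6) -> c = 0; heap: [0-5 ALLOC][6-19 FREE]

Answer: [0-5 ALLOC][6-19 FREE]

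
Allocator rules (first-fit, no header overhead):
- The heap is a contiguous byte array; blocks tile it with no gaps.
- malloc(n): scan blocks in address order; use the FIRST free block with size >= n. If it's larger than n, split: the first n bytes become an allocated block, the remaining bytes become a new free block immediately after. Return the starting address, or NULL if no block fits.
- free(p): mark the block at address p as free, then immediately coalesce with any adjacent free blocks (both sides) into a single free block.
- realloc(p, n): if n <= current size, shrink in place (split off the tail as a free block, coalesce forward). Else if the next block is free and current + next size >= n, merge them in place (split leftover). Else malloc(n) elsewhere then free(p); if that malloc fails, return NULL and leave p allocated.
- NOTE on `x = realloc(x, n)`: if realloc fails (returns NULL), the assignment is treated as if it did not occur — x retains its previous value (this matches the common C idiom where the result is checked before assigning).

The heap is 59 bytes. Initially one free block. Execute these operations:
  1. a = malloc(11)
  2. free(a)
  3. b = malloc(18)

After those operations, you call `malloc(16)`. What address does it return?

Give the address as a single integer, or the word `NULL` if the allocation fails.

Answer: 18

Derivation:
Op 1: a = malloc(11) -> a = 0; heap: [0-10 ALLOC][11-58 FREE]
Op 2: free(a) -> (freed a); heap: [0-58 FREE]
Op 3: b = malloc(18) -> b = 0; heap: [0-17 ALLOC][18-58 FREE]
malloc(16): first-fit scan over [0-17 ALLOC][18-58 FREE] -> 18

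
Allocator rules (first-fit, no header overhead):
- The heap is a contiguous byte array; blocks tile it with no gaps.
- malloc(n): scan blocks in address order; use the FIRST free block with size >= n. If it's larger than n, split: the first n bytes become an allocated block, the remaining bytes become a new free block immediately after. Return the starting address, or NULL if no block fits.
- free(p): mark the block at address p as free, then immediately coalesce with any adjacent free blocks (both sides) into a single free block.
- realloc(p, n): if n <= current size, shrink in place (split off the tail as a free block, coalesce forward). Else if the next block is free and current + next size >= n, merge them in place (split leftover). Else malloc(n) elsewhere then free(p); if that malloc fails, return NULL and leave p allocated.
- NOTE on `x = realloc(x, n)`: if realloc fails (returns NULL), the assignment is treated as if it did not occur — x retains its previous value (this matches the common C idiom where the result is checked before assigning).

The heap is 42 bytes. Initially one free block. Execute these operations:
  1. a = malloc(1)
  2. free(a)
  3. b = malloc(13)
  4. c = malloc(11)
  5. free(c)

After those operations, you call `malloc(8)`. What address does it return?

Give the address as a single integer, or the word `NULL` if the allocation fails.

Answer: 13

Derivation:
Op 1: a = malloc(1) -> a = 0; heap: [0-0 ALLOC][1-41 FREE]
Op 2: free(a) -> (freed a); heap: [0-41 FREE]
Op 3: b = malloc(13) -> b = 0; heap: [0-12 ALLOC][13-41 FREE]
Op 4: c = malloc(11) -> c = 13; heap: [0-12 ALLOC][13-23 ALLOC][24-41 FREE]
Op 5: free(c) -> (freed c); heap: [0-12 ALLOC][13-41 FREE]
malloc(8): first-fit scan over [0-12 ALLOC][13-41 FREE] -> 13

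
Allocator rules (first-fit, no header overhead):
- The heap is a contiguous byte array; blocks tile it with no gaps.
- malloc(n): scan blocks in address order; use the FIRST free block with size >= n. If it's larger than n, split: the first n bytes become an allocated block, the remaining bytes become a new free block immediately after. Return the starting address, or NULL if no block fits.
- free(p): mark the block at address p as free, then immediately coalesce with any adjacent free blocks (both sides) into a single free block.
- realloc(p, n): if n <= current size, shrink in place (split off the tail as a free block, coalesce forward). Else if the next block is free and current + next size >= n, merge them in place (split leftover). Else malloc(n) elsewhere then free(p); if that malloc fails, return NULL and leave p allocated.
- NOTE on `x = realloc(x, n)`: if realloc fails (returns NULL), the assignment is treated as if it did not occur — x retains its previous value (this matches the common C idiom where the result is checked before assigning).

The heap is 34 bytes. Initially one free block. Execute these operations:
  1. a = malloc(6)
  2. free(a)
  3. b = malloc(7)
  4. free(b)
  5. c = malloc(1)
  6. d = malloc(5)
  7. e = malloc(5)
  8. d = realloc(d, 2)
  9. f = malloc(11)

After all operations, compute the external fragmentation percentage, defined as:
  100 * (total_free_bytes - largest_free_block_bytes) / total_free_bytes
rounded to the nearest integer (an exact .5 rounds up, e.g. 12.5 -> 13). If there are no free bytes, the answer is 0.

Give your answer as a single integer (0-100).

Answer: 20

Derivation:
Op 1: a = malloc(6) -> a = 0; heap: [0-5 ALLOC][6-33 FREE]
Op 2: free(a) -> (freed a); heap: [0-33 FREE]
Op 3: b = malloc(7) -> b = 0; heap: [0-6 ALLOC][7-33 FREE]
Op 4: free(b) -> (freed b); heap: [0-33 FREE]
Op 5: c = malloc(1) -> c = 0; heap: [0-0 ALLOC][1-33 FREE]
Op 6: d = malloc(5) -> d = 1; heap: [0-0 ALLOC][1-5 ALLOC][6-33 FREE]
Op 7: e = malloc(5) -> e = 6; heap: [0-0 ALLOC][1-5 ALLOC][6-10 ALLOC][11-33 FREE]
Op 8: d = realloc(d, 2) -> d = 1; heap: [0-0 ALLOC][1-2 ALLOC][3-5 FREE][6-10 ALLOC][11-33 FREE]
Op 9: f = malloc(11) -> f = 11; heap: [0-0 ALLOC][1-2 ALLOC][3-5 FREE][6-10 ALLOC][11-21 ALLOC][22-33 FREE]
Free blocks: [3 12] total_free=15 largest=12 -> 100*(15-12)/15 = 300/15 = 20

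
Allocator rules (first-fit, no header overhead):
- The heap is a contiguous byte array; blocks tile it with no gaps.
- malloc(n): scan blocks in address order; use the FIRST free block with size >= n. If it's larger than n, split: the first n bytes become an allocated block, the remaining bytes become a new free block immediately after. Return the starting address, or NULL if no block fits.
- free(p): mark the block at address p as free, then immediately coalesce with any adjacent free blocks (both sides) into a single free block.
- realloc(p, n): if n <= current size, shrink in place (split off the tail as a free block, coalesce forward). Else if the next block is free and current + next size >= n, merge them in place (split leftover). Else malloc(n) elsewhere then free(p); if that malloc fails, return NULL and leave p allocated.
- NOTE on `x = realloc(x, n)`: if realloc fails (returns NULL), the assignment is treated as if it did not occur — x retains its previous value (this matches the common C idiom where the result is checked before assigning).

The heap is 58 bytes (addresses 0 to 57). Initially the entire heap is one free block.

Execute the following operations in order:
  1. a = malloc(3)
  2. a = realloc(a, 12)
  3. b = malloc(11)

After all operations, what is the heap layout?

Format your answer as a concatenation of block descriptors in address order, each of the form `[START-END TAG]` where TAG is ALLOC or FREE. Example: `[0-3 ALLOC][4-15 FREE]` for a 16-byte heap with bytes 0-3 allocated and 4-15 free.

Op 1: a = malloc(3) -> a = 0; heap: [0-2 ALLOC][3-57 FREE]
Op 2: a = realloc(a, 12) -> a = 0; heap: [0-11 ALLOC][12-57 FREE]
Op 3: b = malloc(11) -> b = 12; heap: [0-11 ALLOC][12-22 ALLOC][23-57 FREE]

Answer: [0-11 ALLOC][12-22 ALLOC][23-57 FREE]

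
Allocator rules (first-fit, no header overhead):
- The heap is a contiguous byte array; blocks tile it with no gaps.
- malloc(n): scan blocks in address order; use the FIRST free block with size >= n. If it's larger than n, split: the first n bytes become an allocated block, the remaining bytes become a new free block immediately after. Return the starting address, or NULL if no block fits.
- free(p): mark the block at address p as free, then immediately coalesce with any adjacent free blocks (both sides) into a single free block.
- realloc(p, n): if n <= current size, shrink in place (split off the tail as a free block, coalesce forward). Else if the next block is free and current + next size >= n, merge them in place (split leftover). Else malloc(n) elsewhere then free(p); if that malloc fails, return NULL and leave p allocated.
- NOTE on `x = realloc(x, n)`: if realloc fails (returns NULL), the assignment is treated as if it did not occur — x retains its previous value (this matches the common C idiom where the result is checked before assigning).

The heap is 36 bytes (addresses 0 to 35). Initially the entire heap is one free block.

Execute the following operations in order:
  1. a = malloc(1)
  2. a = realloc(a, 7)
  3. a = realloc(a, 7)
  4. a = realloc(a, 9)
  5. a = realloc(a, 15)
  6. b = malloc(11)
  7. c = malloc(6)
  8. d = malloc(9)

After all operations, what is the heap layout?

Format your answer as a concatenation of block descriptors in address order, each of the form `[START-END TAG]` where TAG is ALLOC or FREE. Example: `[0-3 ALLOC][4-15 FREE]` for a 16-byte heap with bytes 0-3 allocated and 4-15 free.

Op 1: a = malloc(1) -> a = 0; heap: [0-0 ALLOC][1-35 FREE]
Op 2: a = realloc(a, 7) -> a = 0; heap: [0-6 ALLOC][7-35 FREE]
Op 3: a = realloc(a, 7) -> a = 0; heap: [0-6 ALLOC][7-35 FREE]
Op 4: a = realloc(a, 9) -> a = 0; heap: [0-8 ALLOC][9-35 FREE]
Op 5: a = realloc(a, 15) -> a = 0; heap: [0-14 ALLOC][15-35 FREE]
Op 6: b = malloc(11) -> b = 15; heap: [0-14 ALLOC][15-25 ALLOC][26-35 FREE]
Op 7: c = malloc(6) -> c = 26; heap: [0-14 ALLOC][15-25 ALLOC][26-31 ALLOC][32-35 FREE]
Op 8: d = malloc(9) -> d = NULL; heap: [0-14 ALLOC][15-25 ALLOC][26-31 ALLOC][32-35 FREE]

Answer: [0-14 ALLOC][15-25 ALLOC][26-31 ALLOC][32-35 FREE]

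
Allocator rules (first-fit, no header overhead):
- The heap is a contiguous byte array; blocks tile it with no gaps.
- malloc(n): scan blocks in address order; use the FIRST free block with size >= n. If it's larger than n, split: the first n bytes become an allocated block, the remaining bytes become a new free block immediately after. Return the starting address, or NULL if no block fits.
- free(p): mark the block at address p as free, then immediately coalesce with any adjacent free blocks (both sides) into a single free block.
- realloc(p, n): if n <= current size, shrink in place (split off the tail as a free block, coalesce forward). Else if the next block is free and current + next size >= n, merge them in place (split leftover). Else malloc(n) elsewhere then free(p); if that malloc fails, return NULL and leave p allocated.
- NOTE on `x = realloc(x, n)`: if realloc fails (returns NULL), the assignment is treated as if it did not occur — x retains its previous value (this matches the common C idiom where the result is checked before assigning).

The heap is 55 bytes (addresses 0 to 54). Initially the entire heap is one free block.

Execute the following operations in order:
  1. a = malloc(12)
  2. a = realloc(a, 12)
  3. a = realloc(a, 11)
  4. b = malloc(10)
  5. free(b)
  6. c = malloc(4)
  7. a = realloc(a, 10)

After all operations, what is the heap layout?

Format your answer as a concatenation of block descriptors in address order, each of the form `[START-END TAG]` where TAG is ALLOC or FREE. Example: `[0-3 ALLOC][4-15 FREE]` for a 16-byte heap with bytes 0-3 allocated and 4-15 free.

Op 1: a = malloc(12) -> a = 0; heap: [0-11 ALLOC][12-54 FREE]
Op 2: a = realloc(a, 12) -> a = 0; heap: [0-11 ALLOC][12-54 FREE]
Op 3: a = realloc(a, 11) -> a = 0; heap: [0-10 ALLOC][11-54 FREE]
Op 4: b = malloc(10) -> b = 11; heap: [0-10 ALLOC][11-20 ALLOC][21-54 FREE]
Op 5: free(b) -> (freed b); heap: [0-10 ALLOC][11-54 FREE]
Op 6: c = malloc(4) -> c = 11; heap: [0-10 ALLOC][11-14 ALLOC][15-54 FREE]
Op 7: a = realloc(a, 10) -> a = 0; heap: [0-9 ALLOC][10-10 FREE][11-14 ALLOC][15-54 FREE]

Answer: [0-9 ALLOC][10-10 FREE][11-14 ALLOC][15-54 FREE]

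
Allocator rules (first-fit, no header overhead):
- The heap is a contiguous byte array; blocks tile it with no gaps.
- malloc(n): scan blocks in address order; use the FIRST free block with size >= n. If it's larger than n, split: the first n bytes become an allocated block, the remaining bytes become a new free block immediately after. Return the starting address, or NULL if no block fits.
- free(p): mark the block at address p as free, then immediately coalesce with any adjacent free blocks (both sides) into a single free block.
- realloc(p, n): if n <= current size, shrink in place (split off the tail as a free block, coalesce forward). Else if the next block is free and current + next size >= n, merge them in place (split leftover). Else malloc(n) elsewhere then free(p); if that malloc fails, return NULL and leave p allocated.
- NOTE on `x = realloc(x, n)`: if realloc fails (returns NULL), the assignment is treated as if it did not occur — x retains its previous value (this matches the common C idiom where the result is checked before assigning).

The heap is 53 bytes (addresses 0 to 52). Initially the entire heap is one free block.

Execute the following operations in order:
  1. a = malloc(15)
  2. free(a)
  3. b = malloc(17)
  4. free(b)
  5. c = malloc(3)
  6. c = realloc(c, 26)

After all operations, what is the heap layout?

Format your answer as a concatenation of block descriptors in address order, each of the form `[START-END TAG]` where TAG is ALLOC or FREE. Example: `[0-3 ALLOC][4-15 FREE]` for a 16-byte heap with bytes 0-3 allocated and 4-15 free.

Answer: [0-25 ALLOC][26-52 FREE]

Derivation:
Op 1: a = malloc(15) -> a = 0; heap: [0-14 ALLOC][15-52 FREE]
Op 2: free(a) -> (freed a); heap: [0-52 FREE]
Op 3: b = malloc(17) -> b = 0; heap: [0-16 ALLOC][17-52 FREE]
Op 4: free(b) -> (freed b); heap: [0-52 FREE]
Op 5: c = malloc(3) -> c = 0; heap: [0-2 ALLOC][3-52 FREE]
Op 6: c = realloc(c, 26) -> c = 0; heap: [0-25 ALLOC][26-52 FREE]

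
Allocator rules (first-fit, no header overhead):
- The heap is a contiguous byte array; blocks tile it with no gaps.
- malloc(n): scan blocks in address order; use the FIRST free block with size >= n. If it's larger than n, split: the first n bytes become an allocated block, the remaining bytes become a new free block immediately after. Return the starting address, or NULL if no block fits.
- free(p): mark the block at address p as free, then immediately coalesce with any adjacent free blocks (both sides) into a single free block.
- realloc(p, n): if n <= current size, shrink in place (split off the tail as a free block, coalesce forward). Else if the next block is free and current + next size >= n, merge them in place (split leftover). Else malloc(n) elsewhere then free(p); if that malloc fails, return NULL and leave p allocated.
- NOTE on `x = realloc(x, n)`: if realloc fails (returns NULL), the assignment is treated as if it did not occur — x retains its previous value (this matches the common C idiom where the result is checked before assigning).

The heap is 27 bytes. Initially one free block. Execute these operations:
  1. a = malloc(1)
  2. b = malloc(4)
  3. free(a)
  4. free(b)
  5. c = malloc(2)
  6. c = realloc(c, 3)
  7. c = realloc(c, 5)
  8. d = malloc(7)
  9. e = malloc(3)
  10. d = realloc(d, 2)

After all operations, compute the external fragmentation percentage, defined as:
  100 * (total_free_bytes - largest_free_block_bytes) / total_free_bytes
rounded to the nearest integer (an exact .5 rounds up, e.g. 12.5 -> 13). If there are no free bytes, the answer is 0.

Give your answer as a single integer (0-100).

Answer: 29

Derivation:
Op 1: a = malloc(1) -> a = 0; heap: [0-0 ALLOC][1-26 FREE]
Op 2: b = malloc(4) -> b = 1; heap: [0-0 ALLOC][1-4 ALLOC][5-26 FREE]
Op 3: free(a) -> (freed a); heap: [0-0 FREE][1-4 ALLOC][5-26 FREE]
Op 4: free(b) -> (freed b); heap: [0-26 FREE]
Op 5: c = malloc(2) -> c = 0; heap: [0-1 ALLOC][2-26 FREE]
Op 6: c = realloc(c, 3) -> c = 0; heap: [0-2 ALLOC][3-26 FREE]
Op 7: c = realloc(c, 5) -> c = 0; heap: [0-4 ALLOC][5-26 FREE]
Op 8: d = malloc(7) -> d = 5; heap: [0-4 ALLOC][5-11 ALLOC][12-26 FREE]
Op 9: e = malloc(3) -> e = 12; heap: [0-4 ALLOC][5-11 ALLOC][12-14 ALLOC][15-26 FREE]
Op 10: d = realloc(d, 2) -> d = 5; heap: [0-4 ALLOC][5-6 ALLOC][7-11 FREE][12-14 ALLOC][15-26 FREE]
Free blocks: [5 12] total_free=17 largest=12 -> 100*(17-12)/17 = 500/17 ≈ 29.412 -> rounds to 29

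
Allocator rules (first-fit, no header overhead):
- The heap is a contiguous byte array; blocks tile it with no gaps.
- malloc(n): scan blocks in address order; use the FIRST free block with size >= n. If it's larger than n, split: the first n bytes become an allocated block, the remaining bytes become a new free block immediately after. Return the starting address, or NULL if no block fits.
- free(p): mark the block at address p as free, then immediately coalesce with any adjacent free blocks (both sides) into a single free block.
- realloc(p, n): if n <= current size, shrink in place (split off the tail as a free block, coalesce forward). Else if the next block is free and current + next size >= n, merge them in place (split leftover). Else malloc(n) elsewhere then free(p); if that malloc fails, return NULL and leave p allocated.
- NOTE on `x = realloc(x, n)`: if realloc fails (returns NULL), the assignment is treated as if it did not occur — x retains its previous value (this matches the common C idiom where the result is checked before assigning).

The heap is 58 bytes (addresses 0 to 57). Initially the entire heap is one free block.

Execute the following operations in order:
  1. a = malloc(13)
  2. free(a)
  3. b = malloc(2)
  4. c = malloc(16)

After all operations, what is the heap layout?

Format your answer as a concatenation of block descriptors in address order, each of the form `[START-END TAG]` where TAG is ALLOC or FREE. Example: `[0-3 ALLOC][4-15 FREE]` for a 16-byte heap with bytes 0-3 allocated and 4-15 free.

Op 1: a = malloc(13) -> a = 0; heap: [0-12 ALLOC][13-57 FREE]
Op 2: free(a) -> (freed a); heap: [0-57 FREE]
Op 3: b = malloc(2) -> b = 0; heap: [0-1 ALLOC][2-57 FREE]
Op 4: c = malloc(16) -> c = 2; heap: [0-1 ALLOC][2-17 ALLOC][18-57 FREE]

Answer: [0-1 ALLOC][2-17 ALLOC][18-57 FREE]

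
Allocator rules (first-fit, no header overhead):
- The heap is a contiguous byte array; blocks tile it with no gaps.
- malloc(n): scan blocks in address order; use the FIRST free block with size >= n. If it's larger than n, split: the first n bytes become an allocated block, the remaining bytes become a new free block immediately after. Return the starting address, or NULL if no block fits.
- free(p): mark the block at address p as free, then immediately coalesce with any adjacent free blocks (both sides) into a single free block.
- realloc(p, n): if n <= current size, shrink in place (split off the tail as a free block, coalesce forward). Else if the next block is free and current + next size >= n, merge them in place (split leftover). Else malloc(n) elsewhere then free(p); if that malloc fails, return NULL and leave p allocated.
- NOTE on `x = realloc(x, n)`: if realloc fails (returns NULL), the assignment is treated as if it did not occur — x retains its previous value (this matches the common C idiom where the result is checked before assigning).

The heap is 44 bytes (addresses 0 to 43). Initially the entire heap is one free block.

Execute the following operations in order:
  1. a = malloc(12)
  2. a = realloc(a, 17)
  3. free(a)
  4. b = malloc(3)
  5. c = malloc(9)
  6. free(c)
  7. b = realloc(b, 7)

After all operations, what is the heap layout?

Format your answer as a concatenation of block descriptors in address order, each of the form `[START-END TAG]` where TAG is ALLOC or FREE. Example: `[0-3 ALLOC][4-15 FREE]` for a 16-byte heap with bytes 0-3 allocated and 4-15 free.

Op 1: a = malloc(12) -> a = 0; heap: [0-11 ALLOC][12-43 FREE]
Op 2: a = realloc(a, 17) -> a = 0; heap: [0-16 ALLOC][17-43 FREE]
Op 3: free(a) -> (freed a); heap: [0-43 FREE]
Op 4: b = malloc(3) -> b = 0; heap: [0-2 ALLOC][3-43 FREE]
Op 5: c = malloc(9) -> c = 3; heap: [0-2 ALLOC][3-11 ALLOC][12-43 FREE]
Op 6: free(c) -> (freed c); heap: [0-2 ALLOC][3-43 FREE]
Op 7: b = realloc(b, 7) -> b = 0; heap: [0-6 ALLOC][7-43 FREE]

Answer: [0-6 ALLOC][7-43 FREE]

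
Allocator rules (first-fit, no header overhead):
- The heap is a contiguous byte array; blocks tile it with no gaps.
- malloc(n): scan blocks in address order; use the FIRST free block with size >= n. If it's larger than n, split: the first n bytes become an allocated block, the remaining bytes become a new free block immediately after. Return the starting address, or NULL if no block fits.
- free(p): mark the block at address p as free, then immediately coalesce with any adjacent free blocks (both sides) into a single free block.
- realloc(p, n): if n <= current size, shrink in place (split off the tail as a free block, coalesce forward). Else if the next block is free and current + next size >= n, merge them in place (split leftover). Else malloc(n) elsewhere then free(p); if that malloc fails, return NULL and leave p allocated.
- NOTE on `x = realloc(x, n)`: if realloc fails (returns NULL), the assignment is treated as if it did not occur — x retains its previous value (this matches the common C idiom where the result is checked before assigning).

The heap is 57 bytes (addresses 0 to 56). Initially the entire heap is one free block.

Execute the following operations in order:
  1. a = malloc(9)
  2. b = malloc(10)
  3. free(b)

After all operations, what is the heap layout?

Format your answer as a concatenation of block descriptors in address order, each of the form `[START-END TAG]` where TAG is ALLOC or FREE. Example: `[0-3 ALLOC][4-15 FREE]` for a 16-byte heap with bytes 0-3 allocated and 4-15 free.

Op 1: a = malloc(9) -> a = 0; heap: [0-8 ALLOC][9-56 FREE]
Op 2: b = malloc(10) -> b = 9; heap: [0-8 ALLOC][9-18 ALLOC][19-56 FREE]
Op 3: free(b) -> (freed b); heap: [0-8 ALLOC][9-56 FREE]

Answer: [0-8 ALLOC][9-56 FREE]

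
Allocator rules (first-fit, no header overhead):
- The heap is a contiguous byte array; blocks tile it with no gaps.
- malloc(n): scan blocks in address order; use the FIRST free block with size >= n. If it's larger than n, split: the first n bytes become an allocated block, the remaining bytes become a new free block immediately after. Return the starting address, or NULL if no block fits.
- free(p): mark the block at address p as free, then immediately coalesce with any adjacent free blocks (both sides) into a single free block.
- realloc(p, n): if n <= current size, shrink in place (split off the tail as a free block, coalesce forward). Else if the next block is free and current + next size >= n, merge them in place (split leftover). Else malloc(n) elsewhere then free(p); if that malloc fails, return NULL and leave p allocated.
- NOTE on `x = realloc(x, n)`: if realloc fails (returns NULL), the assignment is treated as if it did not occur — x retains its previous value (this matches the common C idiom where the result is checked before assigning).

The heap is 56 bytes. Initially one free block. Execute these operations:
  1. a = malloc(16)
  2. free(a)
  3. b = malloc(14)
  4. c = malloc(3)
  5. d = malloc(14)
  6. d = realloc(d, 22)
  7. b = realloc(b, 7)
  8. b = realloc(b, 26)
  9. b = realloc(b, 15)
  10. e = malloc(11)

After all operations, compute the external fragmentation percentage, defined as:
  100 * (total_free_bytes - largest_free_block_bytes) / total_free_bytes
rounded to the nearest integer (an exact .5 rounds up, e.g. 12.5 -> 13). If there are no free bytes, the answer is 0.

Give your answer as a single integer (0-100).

Op 1: a = malloc(16) -> a = 0; heap: [0-15 ALLOC][16-55 FREE]
Op 2: free(a) -> (freed a); heap: [0-55 FREE]
Op 3: b = malloc(14) -> b = 0; heap: [0-13 ALLOC][14-55 FREE]
Op 4: c = malloc(3) -> c = 14; heap: [0-13 ALLOC][14-16 ALLOC][17-55 FREE]
Op 5: d = malloc(14) -> d = 17; heap: [0-13 ALLOC][14-16 ALLOC][17-30 ALLOC][31-55 FREE]
Op 6: d = realloc(d, 22) -> d = 17; heap: [0-13 ALLOC][14-16 ALLOC][17-38 ALLOC][39-55 FREE]
Op 7: b = realloc(b, 7) -> b = 0; heap: [0-6 ALLOC][7-13 FREE][14-16 ALLOC][17-38 ALLOC][39-55 FREE]
Op 8: b = realloc(b, 26) -> NULL (b unchanged); heap: [0-6 ALLOC][7-13 FREE][14-16 ALLOC][17-38 ALLOC][39-55 FREE]
Op 9: b = realloc(b, 15) -> b = 39; heap: [0-13 FREE][14-16 ALLOC][17-38 ALLOC][39-53 ALLOC][54-55 FREE]
Op 10: e = malloc(11) -> e = 0; heap: [0-10 ALLOC][11-13 FREE][14-16 ALLOC][17-38 ALLOC][39-53 ALLOC][54-55 FREE]
Free blocks: [3 2] total_free=5 largest=3 -> 100*(5-3)/5 = 200/5 = 40

Answer: 40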